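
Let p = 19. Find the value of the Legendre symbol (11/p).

1

Euler's criterion: (11/19) ≡ 11^9 (mod 19).
11^2 ≡ 7 (mod 19)
11^4 ≡ 11 (mod 19)
11^8 ≡ 7 (mod 19)
11^9 = 11^(8+1) ≡ 1 (mod 19).
Result is 1, so (11/19) = 1.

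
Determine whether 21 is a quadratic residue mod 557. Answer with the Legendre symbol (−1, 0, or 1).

-1

Reciprocity: 21 ≡ 1 and 557 ≡ 1 (mod 4), so (21/557) = +(557/21).
Reduce top mod 21: now compute (11/21).
Reciprocity: 11 ≡ 3 and 21 ≡ 1 (mod 4), so (11/21) = +(21/11).
Reduce top mod 11: now compute (10/11).
Pull out 2: since 11 ≡ 3 (mod 8), (2/11) = -1.
Reciprocity: 5 ≡ 1 and 11 ≡ 3 (mod 4), so (5/11) = +(11/5).
Reduce top mod 5: now compute (1/5).
Reached (1/5) = 1. Collecting the sign flips along the way, the symbol is -1.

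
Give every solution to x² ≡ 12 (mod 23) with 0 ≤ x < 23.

9, 14

Since 23 ≡ 3 (mod 4), a square root of 12 is 12^((23+1)/4) = 12^6 mod 23.
Repeated squaring: 12^2≡6, 12^4≡13 (mod 23).
12^6 = 12^(4+2) ≡ 9 (mod 23).
Check: 9² = 81 ≡ 12 (mod 23). The two roots are 9 and 14.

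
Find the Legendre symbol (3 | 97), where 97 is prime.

Euler's criterion: (3/97) ≡ 3^48 (mod 97).
3^2 ≡ 9 (mod 97)
3^4 ≡ 81 (mod 97)
3^8 ≡ 62 (mod 97)
3^16 ≡ 61 (mod 97)
3^32 ≡ 35 (mod 97)
3^48 = 3^(32+16) ≡ 1 (mod 97).
Result is 1, so (3/97) = 1.

1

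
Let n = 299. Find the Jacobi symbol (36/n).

1

Pull out 2^2: since 299 ≡ 3 (mod 8), (2/299) = -1, so (2/299)^2 = +1.
Reciprocity: 9 ≡ 1 and 299 ≡ 3 (mod 4), so (9/299) = +(299/9).
Reduce top mod 9: now compute (2/9).
Pull out 2: since 9 ≡ 1 (mod 8), (2/9) = +1.
Reached (1/9) = 1. Collecting the sign flips along the way, the symbol is +1.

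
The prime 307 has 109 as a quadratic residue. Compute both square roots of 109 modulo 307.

118, 189

Since 307 ≡ 3 (mod 4), a square root of 109 is 109^((307+1)/4) = 109^77 mod 307.
Repeated squaring: 109^2≡215, 109^4≡175, 109^8≡232, 109^16≡99, 109^32≡284, 109^64≡222 (mod 307).
109^77 = 109^(64+8+4+1) ≡ 118 (mod 307).
Check: 118² = 13924 ≡ 109 (mod 307). The two roots are 118 and 189.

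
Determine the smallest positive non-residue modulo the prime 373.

(2/373) = −1, so 2 is the smallest positive non-residue mod 373.

2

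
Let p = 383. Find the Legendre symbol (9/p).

Euler's criterion: (9/383) ≡ 9^191 (mod 383).
9^2 ≡ 81 (mod 383)
9^4 ≡ 50 (mod 383)
9^8 ≡ 202 (mod 383)
9^16 ≡ 206 (mod 383)
9^32 ≡ 306 (mod 383)
9^64 ≡ 184 (mod 383)
9^128 ≡ 152 (mod 383)
9^191 = 9^(128+32+16+8+4+2+1) ≡ 1 (mod 383).
Result is 1, so (9/383) = 1.

1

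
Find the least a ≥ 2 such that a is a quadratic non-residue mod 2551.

(2/2551) = +1, so 2 is a residue.
(3/2551) = −1, so 3 is the smallest positive non-residue mod 2551.

3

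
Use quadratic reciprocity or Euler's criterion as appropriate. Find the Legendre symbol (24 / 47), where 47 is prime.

1

Euler's criterion: (24/47) ≡ 24^23 (mod 47).
24^2 ≡ 12 (mod 47)
24^4 ≡ 3 (mod 47)
24^8 ≡ 9 (mod 47)
24^16 ≡ 34 (mod 47)
24^23 = 24^(16+4+2+1) ≡ 1 (mod 47).
Result is 1, so (24/47) = 1.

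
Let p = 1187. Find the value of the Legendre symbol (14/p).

Pull out 2: since 1187 ≡ 3 (mod 8), (2/1187) = -1.
Reciprocity: 7 ≡ 3 and 1187 ≡ 3 (mod 4), so (7/1187) = −(1187/7).
Reduce top mod 7: now compute (4/7).
Pull out 2^2: since 7 ≡ 7 (mod 8), (2/7) = +1, so (2/7)^2 = +1.
Reached (1/7) = 1. Collecting the sign flips along the way, the symbol is +1.

1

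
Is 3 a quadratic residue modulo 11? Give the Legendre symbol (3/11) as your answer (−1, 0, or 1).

Euler's criterion: (3/11) ≡ 3^5 (mod 11).
3^2 ≡ 9 (mod 11)
3^4 ≡ 4 (mod 11)
3^5 = 3^(4+1) ≡ 1 (mod 11).
Result is 1, so (3/11) = 1.

1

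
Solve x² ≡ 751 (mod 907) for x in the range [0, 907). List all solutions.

Since 907 ≡ 3 (mod 4), a square root of 751 is 751^((907+1)/4) = 751^227 mod 907.
Repeated squaring: 751^2≡754, 751^4≡734, 751^8≡905, 751^16≡4, 751^32≡16, 751^64≡256, 751^128≡232 (mod 907).
751^227 = 751^(128+64+32+2+1) ≡ 684 (mod 907).
Check: 684² = 467856 ≡ 751 (mod 907). The two roots are 223 and 684.

223, 684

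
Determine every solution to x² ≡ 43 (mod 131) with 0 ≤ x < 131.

49, 82

Since 131 ≡ 3 (mod 4), a square root of 43 is 43^((131+1)/4) = 43^33 mod 131.
Repeated squaring: 43^2≡15, 43^4≡94, 43^8≡59, 43^16≡75, 43^32≡123 (mod 131).
43^33 = 43^(32+1) ≡ 49 (mod 131).
Check: 49² = 2401 ≡ 43 (mod 131). The two roots are 49 and 82.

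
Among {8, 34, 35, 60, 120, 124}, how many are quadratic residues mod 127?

6

(8/127) = +1 → QR.
(34/127) = +1 → QR.
(35/127) = +1 → QR.
(60/127) = +1 → QR.
(120/127) = +1 → QR.
(124/127) = +1 → QR.
Total quadratic residues among the 6: 6.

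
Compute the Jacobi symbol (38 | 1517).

Pull out 2: since 1517 ≡ 5 (mod 8), (2/1517) = -1.
Reciprocity: 19 ≡ 3 and 1517 ≡ 1 (mod 4), so (19/1517) = +(1517/19).
Reduce top mod 19: now compute (16/19).
Pull out 2^4: since 19 ≡ 3 (mod 8), (2/19) = -1, so (2/19)^4 = +1.
Reached (1/19) = 1. Collecting the sign flips along the way, the symbol is -1.

-1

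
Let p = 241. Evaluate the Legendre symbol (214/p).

1

Pull out 2: since 241 ≡ 1 (mod 8), (2/241) = +1.
Reciprocity: 107 ≡ 3 and 241 ≡ 1 (mod 4), so (107/241) = +(241/107).
Reduce top mod 107: now compute (27/107).
Reciprocity: 27 ≡ 3 and 107 ≡ 3 (mod 4), so (27/107) = −(107/27).
Reduce top mod 27: now compute (26/27).
Pull out 2: since 27 ≡ 3 (mod 8), (2/27) = -1.
Reciprocity: 13 ≡ 1 and 27 ≡ 3 (mod 4), so (13/27) = +(27/13).
Reduce top mod 13: now compute (1/13).
Reached (1/13) = 1. Collecting the sign flips along the way, the symbol is +1.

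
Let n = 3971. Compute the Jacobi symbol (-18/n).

1

First reduce: -18 ≡ 3953 (mod 3971).
Reciprocity: 3953 ≡ 1 and 3971 ≡ 3 (mod 4), so (3953/3971) = +(3971/3953).
Reduce top mod 3953: now compute (18/3953).
Pull out 2: since 3953 ≡ 1 (mod 8), (2/3953) = +1.
Reciprocity: 9 ≡ 1 and 3953 ≡ 1 (mod 4), so (9/3953) = +(3953/9).
Reduce top mod 9: now compute (2/9).
Pull out 2: since 9 ≡ 1 (mod 8), (2/9) = +1.
Reached (1/9) = 1. Collecting the sign flips along the way, the symbol is +1.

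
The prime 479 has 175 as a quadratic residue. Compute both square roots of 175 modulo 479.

190, 289

Since 479 ≡ 3 (mod 4), a square root of 175 is 175^((479+1)/4) = 175^120 mod 479.
Repeated squaring: 175^2≡448, 175^4≡3, 175^8≡9, 175^16≡81, 175^32≡334, 175^64≡428 (mod 479).
175^120 = 175^(64+32+16+8) ≡ 289 (mod 479).
Check: 289² = 83521 ≡ 175 (mod 479). The two roots are 190 and 289.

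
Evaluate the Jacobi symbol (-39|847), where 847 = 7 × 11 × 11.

First reduce: -39 ≡ 808 (mod 847).
Pull out 2^3: since 847 ≡ 7 (mod 8), (2/847) = +1, so (2/847)^3 = +1.
Reciprocity: 101 ≡ 1 and 847 ≡ 3 (mod 4), so (101/847) = +(847/101).
Reduce top mod 101: now compute (39/101).
Reciprocity: 39 ≡ 3 and 101 ≡ 1 (mod 4), so (39/101) = +(101/39).
Reduce top mod 39: now compute (23/39).
Reciprocity: 23 ≡ 3 and 39 ≡ 3 (mod 4), so (23/39) = −(39/23).
Reduce top mod 23: now compute (16/23).
Pull out 2^4: since 23 ≡ 7 (mod 8), (2/23) = +1, so (2/23)^4 = +1.
Reached (1/23) = 1. Collecting the sign flips along the way, the symbol is -1.

-1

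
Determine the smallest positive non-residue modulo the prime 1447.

3

(2/1447) = +1, so 2 is a residue.
(3/1447) = −1, so 3 is the smallest positive non-residue mod 1447.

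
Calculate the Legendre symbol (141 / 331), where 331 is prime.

Euler's criterion: (141/331) ≡ 141^165 (mod 331).
141^2 ≡ 21 (mod 331)
141^4 ≡ 110 (mod 331)
141^8 ≡ 184 (mod 331)
141^16 ≡ 94 (mod 331)
141^32 ≡ 230 (mod 331)
141^64 ≡ 271 (mod 331)
141^128 ≡ 290 (mod 331)
141^165 = 141^(128+32+4+1) ≡ 1 (mod 331).
Result is 1, so (141/331) = 1.

1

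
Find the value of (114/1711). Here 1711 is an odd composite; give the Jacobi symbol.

Pull out 2: since 1711 ≡ 7 (mod 8), (2/1711) = +1.
Reciprocity: 57 ≡ 1 and 1711 ≡ 3 (mod 4), so (57/1711) = +(1711/57).
Reduce top mod 57: now compute (1/57).
Reached (1/57) = 1. Collecting the sign flips along the way, the symbol is +1.

1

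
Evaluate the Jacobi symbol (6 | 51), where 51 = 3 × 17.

0

Pull out 2: since 51 ≡ 3 (mod 8), (2/51) = -1.
Reciprocity: 3 ≡ 3 and 51 ≡ 3 (mod 4), so (3/51) = −(51/3).
Reduce top mod 3: now compute (0/3).
Top reduces to 0: gcd > 1, so the symbol is 0.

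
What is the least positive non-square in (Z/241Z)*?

7

(2/241) = +1, so 2 is a residue.
(3/241) = +1, so 3 is a residue.
(4/241) = +1, so 4 is a residue.
(5/241) = +1, so 5 is a residue.
(6/241) = +1, so 6 is a residue.
(7/241) = −1, so 7 is the smallest positive non-residue mod 241.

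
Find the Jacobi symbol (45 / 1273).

Reciprocity: 45 ≡ 1 and 1273 ≡ 1 (mod 4), so (45/1273) = +(1273/45).
Reduce top mod 45: now compute (13/45).
Reciprocity: 13 ≡ 1 and 45 ≡ 1 (mod 4), so (13/45) = +(45/13).
Reduce top mod 13: now compute (6/13).
Pull out 2: since 13 ≡ 5 (mod 8), (2/13) = -1.
Reciprocity: 3 ≡ 3 and 13 ≡ 1 (mod 4), so (3/13) = +(13/3).
Reduce top mod 3: now compute (1/3).
Reached (1/3) = 1. Collecting the sign flips along the way, the symbol is -1.

-1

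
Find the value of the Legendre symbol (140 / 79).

-1

Euler's criterion: (140/79) ≡ 61^39 (mod 79).
61^2 ≡ 8 (mod 79)
61^4 ≡ 64 (mod 79)
61^8 ≡ 67 (mod 79)
61^16 ≡ 65 (mod 79)
61^32 ≡ 38 (mod 79)
61^39 = 61^(32+4+2+1) ≡ 78 (mod 79).
Result is 78 ≡ −1, so (140/79) = −1.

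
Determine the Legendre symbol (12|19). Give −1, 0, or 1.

-1

Euler's criterion: (12/19) ≡ 12^9 (mod 19).
12^2 ≡ 11 (mod 19)
12^4 ≡ 7 (mod 19)
12^8 ≡ 11 (mod 19)
12^9 = 12^(8+1) ≡ 18 (mod 19).
Result is 18 ≡ −1, so (12/19) = −1.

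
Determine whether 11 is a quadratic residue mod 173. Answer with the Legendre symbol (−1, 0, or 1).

-1

Reciprocity: 11 ≡ 3 and 173 ≡ 1 (mod 4), so (11/173) = +(173/11).
Reduce top mod 11: now compute (8/11).
Pull out 2^3: since 11 ≡ 3 (mod 8), (2/11) = -1, so (2/11)^3 = -1.
Reached (1/11) = 1. Collecting the sign flips along the way, the symbol is -1.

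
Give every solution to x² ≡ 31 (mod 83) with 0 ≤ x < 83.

Since 83 ≡ 3 (mod 4), a square root of 31 is 31^((83+1)/4) = 31^21 mod 83.
Repeated squaring: 31^2≡48, 31^4≡63, 31^8≡68, 31^16≡59 (mod 83).
31^21 = 31^(16+4+1) ≡ 23 (mod 83).
Check: 23² = 529 ≡ 31 (mod 83). The two roots are 23 and 60.

23, 60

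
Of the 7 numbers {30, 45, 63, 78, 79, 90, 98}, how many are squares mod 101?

(30/101) = +1 → QR.
(45/101) = +1 → QR.
(63/101) = -1 → non-residue.
(78/101) = +1 → QR.
(79/101) = +1 → QR.
(90/101) = -1 → non-residue.
(98/101) = -1 → non-residue.
Total quadratic residues among the 7: 4.

4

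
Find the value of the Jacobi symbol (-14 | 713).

-1

First reduce: -14 ≡ 699 (mod 713).
Reciprocity: 699 ≡ 3 and 713 ≡ 1 (mod 4), so (699/713) = +(713/699).
Reduce top mod 699: now compute (14/699).
Pull out 2: since 699 ≡ 3 (mod 8), (2/699) = -1.
Reciprocity: 7 ≡ 3 and 699 ≡ 3 (mod 4), so (7/699) = −(699/7).
Reduce top mod 7: now compute (6/7).
Pull out 2: since 7 ≡ 7 (mod 8), (2/7) = +1.
Reciprocity: 3 ≡ 3 and 7 ≡ 3 (mod 4), so (3/7) = −(7/3).
Reduce top mod 3: now compute (1/3).
Reached (1/3) = 1. Collecting the sign flips along the way, the symbol is -1.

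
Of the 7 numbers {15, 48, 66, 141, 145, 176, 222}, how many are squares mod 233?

(15/233) = +1 → QR.
(48/233) = -1 → non-residue.
(66/233) = +1 → QR.
(141/233) = +1 → QR.
(145/233) = -1 → non-residue.
(176/233) = -1 → non-residue.
(222/233) = -1 → non-residue.
Total quadratic residues among the 7: 3.

3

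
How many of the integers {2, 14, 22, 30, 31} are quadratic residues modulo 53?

(2/53) = -1 → non-residue.
(14/53) = -1 → non-residue.
(22/53) = -1 → non-residue.
(30/53) = -1 → non-residue.
(31/53) = -1 → non-residue.
Total quadratic residues among the 5: 0.

0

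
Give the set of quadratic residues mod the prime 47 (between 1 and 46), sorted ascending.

Square k = 1,…,23 (k and 47−k give the same square):
1²=1, 2²=4, 3²=9, 4²=16, 5²=25, 6²=36, 7²≡2, 8²≡17, 9²≡34, 10²≡6, 11²≡27, 12²≡3, 13²≡28, 14²≡8, 15²≡37, 16²≡21, 17²≡7, 18²≡42, 19²≡32, 20²≡24, 21²≡18, 22²≡14, 23²≡12 (mod 47).
So the quadratic residues mod 47 are {1, 2, 3, 4, 6, 7, 8, 9, 12, 14, 16, 17, 18, 21, 24, 25, 27, 28, 32, 34, 36, 37, 42}.

1,2,3,4,6,7,8,9,12,14,16,17,18,21,24,25,27,28,32,34,36,37,42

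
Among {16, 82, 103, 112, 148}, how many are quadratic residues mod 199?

(16/199) = +1 → QR.
(82/199) = -1 → non-residue.
(103/199) = +1 → QR.
(112/199) = +1 → QR.
(148/199) = -1 → non-residue.
Total quadratic residues among the 5: 3.

3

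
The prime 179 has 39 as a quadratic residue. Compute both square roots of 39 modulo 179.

24, 155

Since 179 ≡ 3 (mod 4), a square root of 39 is 39^((179+1)/4) = 39^45 mod 179.
Repeated squaring: 39^2≡89, 39^4≡45, 39^8≡56, 39^16≡93, 39^32≡57 (mod 179).
39^45 = 39^(32+8+4+1) ≡ 155 (mod 179).
Check: 155² = 24025 ≡ 39 (mod 179). The two roots are 24 and 155.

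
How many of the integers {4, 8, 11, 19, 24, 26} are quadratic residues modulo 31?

(4/31) = +1 → QR.
(8/31) = +1 → QR.
(11/31) = -1 → non-residue.
(19/31) = +1 → QR.
(24/31) = -1 → non-residue.
(26/31) = -1 → non-residue.
Total quadratic residues among the 6: 3.

3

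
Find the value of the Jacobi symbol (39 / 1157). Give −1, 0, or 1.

0

Reciprocity: 39 ≡ 3 and 1157 ≡ 1 (mod 4), so (39/1157) = +(1157/39).
Reduce top mod 39: now compute (26/39).
Pull out 2: since 39 ≡ 7 (mod 8), (2/39) = +1.
Reciprocity: 13 ≡ 1 and 39 ≡ 3 (mod 4), so (13/39) = +(39/13).
Reduce top mod 13: now compute (0/13).
Top reduces to 0: gcd > 1, so the symbol is 0.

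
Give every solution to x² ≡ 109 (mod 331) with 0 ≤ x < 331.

Since 331 ≡ 3 (mod 4), a square root of 109 is 109^((331+1)/4) = 109^83 mod 331.
Repeated squaring: 109^2≡296, 109^4≡232, 109^8≡202, 109^16≡91, 109^32≡6, 109^64≡36 (mod 331).
109^83 = 109^(64+16+2+1) ≡ 289 (mod 331).
Check: 289² = 83521 ≡ 109 (mod 331). The two roots are 42 and 289.

42, 289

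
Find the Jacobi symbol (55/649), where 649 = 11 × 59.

Reciprocity: 55 ≡ 3 and 649 ≡ 1 (mod 4), so (55/649) = +(649/55).
Reduce top mod 55: now compute (44/55).
Pull out 2^2: since 55 ≡ 7 (mod 8), (2/55) = +1, so (2/55)^2 = +1.
Reciprocity: 11 ≡ 3 and 55 ≡ 3 (mod 4), so (11/55) = −(55/11).
Reduce top mod 11: now compute (0/11).
Top reduces to 0: gcd > 1, so the symbol is 0.

0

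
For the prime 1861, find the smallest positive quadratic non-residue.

2

(2/1861) = −1, so 2 is the smallest positive non-residue mod 1861.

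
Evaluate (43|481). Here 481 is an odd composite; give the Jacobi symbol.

Reciprocity: 43 ≡ 3 and 481 ≡ 1 (mod 4), so (43/481) = +(481/43).
Reduce top mod 43: now compute (8/43).
Pull out 2^3: since 43 ≡ 3 (mod 8), (2/43) = -1, so (2/43)^3 = -1.
Reached (1/43) = 1. Collecting the sign flips along the way, the symbol is -1.

-1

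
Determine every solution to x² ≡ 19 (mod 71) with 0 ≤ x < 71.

27, 44

Since 71 ≡ 3 (mod 4), a square root of 19 is 19^((71+1)/4) = 19^18 mod 71.
Repeated squaring: 19^2≡6, 19^4≡36, 19^8≡18, 19^16≡40 (mod 71).
19^18 = 19^(16+2) ≡ 27 (mod 71).
Check: 27² = 729 ≡ 19 (mod 71). The two roots are 27 and 44.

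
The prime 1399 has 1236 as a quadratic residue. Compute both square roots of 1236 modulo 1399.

272, 1127

Since 1399 ≡ 3 (mod 4), a square root of 1236 is 1236^((1399+1)/4) = 1236^350 mod 1399.
Repeated squaring: 1236^2≡1387, 1236^4≡144, 1236^8≡1150, 1236^16≡445, 1236^32≡766, 1236^64≡575, 1236^128≡461, 1236^256≡1272 (mod 1399).
1236^350 = 1236^(256+64+16+8+4+2) ≡ 1127 (mod 1399).
Check: 1127² = 1270129 ≡ 1236 (mod 1399). The two roots are 272 and 1127.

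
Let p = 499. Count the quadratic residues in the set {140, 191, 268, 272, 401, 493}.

2

(140/499) = -1 → non-residue.
(191/499) = -1 → non-residue.
(268/499) = +1 → QR.
(272/499) = -1 → non-residue.
(401/499) = +1 → QR.
(493/499) = -1 → non-residue.
Total quadratic residues among the 6: 2.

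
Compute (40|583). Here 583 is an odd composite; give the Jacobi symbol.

Pull out 2^3: since 583 ≡ 7 (mod 8), (2/583) = +1, so (2/583)^3 = +1.
Reciprocity: 5 ≡ 1 and 583 ≡ 3 (mod 4), so (5/583) = +(583/5).
Reduce top mod 5: now compute (3/5).
Reciprocity: 3 ≡ 3 and 5 ≡ 1 (mod 4), so (3/5) = +(5/3).
Reduce top mod 3: now compute (2/3).
Pull out 2: since 3 ≡ 3 (mod 8), (2/3) = -1.
Reached (1/3) = 1. Collecting the sign flips along the way, the symbol is -1.

-1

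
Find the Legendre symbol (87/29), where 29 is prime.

First reduce: 87 ≡ 0 (mod 29).
Top reduces to 0: gcd > 1, so the symbol is 0.

0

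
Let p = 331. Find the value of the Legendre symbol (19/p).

Reciprocity: 19 ≡ 3 and 331 ≡ 3 (mod 4), so (19/331) = −(331/19).
Reduce top mod 19: now compute (8/19).
Pull out 2^3: since 19 ≡ 3 (mod 8), (2/19) = -1, so (2/19)^3 = -1.
Reached (1/19) = 1. Collecting the sign flips along the way, the symbol is +1.

1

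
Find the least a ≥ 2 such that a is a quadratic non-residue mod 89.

3

(2/89) = +1, so 2 is a residue.
(3/89) = −1, so 3 is the smallest positive non-residue mod 89.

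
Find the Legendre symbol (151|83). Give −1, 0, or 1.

Euler's criterion: (151/83) ≡ 68^41 (mod 83).
68^2 ≡ 59 (mod 83)
68^4 ≡ 78 (mod 83)
68^8 ≡ 25 (mod 83)
68^16 ≡ 44 (mod 83)
68^32 ≡ 27 (mod 83)
68^41 = 68^(32+8+1) ≡ 1 (mod 83).
Result is 1, so (151/83) = 1.

1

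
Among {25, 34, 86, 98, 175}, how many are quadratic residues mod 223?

5

(25/223) = +1 → QR.
(34/223) = +1 → QR.
(86/223) = +1 → QR.
(98/223) = +1 → QR.
(175/223) = +1 → QR.
Total quadratic residues among the 5: 5.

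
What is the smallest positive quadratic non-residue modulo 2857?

(2/2857) = +1, so 2 is a residue.
(3/2857) = +1, so 3 is a residue.
(4/2857) = +1, so 4 is a residue.
(5/2857) = −1, so 5 is the smallest positive non-residue mod 2857.

5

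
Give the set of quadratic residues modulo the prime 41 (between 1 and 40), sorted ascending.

Square k = 1,…,20 (k and 41−k give the same square):
1²=1, 2²=4, 3²=9, 4²=16, 5²=25, 6²=36, 7²≡8, 8²≡23, 9²≡40, 10²≡18, 11²≡39, 12²≡21, 13²≡5, 14²≡32, 15²≡20, 16²≡10, 17²≡2, 18²≡37, 19²≡33, 20²≡31 (mod 41).
So the quadratic residues mod 41 are {1, 2, 4, 5, 8, 9, 10, 16, 18, 20, 21, 23, 25, 31, 32, 33, 36, 37, 39, 40}.

1,2,4,5,8,9,10,16,18,20,21,23,25,31,32,33,36,37,39,40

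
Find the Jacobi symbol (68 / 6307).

0

Pull out 2^2: since 6307 ≡ 3 (mod 8), (2/6307) = -1, so (2/6307)^2 = +1.
Reciprocity: 17 ≡ 1 and 6307 ≡ 3 (mod 4), so (17/6307) = +(6307/17).
Reduce top mod 17: now compute (0/17).
Top reduces to 0: gcd > 1, so the symbol is 0.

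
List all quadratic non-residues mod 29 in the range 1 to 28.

Square k = 1,…,14 (k and 29−k give the same square):
1²=1, 2²=4, 3²=9, 4²=16, 5²=25, 6²≡7, 7²≡20, 8²≡6, 9²≡23, 10²≡13, 11²≡5, 12²≡28, 13²≡24, 14²≡22 (mod 29).
The residues are {1, 4, 5, 6, 7, 9, 13, 16, 20, 22, 23, 24, 25, 28}; the non-residues are the remaining 14 nonzero classes.

2, 3, 8, 10, 11, 12, 14, 15, 17, 18, 19, 21, 26, 27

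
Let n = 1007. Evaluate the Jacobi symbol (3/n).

1

Reciprocity: 3 ≡ 3 and 1007 ≡ 3 (mod 4), so (3/1007) = −(1007/3).
Reduce top mod 3: now compute (2/3).
Pull out 2: since 3 ≡ 3 (mod 8), (2/3) = -1.
Reached (1/3) = 1. Collecting the sign flips along the way, the symbol is +1.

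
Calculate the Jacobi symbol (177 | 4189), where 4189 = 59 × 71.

0

Reciprocity: 177 ≡ 1 and 4189 ≡ 1 (mod 4), so (177/4189) = +(4189/177).
Reduce top mod 177: now compute (118/177).
Pull out 2: since 177 ≡ 1 (mod 8), (2/177) = +1.
Reciprocity: 59 ≡ 3 and 177 ≡ 1 (mod 4), so (59/177) = +(177/59).
Reduce top mod 59: now compute (0/59).
Top reduces to 0: gcd > 1, so the symbol is 0.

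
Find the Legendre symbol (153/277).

Reciprocity: 153 ≡ 1 and 277 ≡ 1 (mod 4), so (153/277) = +(277/153).
Reduce top mod 153: now compute (124/153).
Pull out 2^2: since 153 ≡ 1 (mod 8), (2/153) = +1, so (2/153)^2 = +1.
Reciprocity: 31 ≡ 3 and 153 ≡ 1 (mod 4), so (31/153) = +(153/31).
Reduce top mod 31: now compute (29/31).
Reciprocity: 29 ≡ 1 and 31 ≡ 3 (mod 4), so (29/31) = +(31/29).
Reduce top mod 29: now compute (2/29).
Pull out 2: since 29 ≡ 5 (mod 8), (2/29) = -1.
Reached (1/29) = 1. Collecting the sign flips along the way, the symbol is -1.

-1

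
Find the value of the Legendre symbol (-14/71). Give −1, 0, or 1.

1

Euler's criterion: (-14/71) ≡ 57^35 (mod 71).
57^2 ≡ 54 (mod 71)
57^4 ≡ 5 (mod 71)
57^8 ≡ 25 (mod 71)
57^16 ≡ 57 (mod 71)
57^32 ≡ 54 (mod 71)
57^35 = 57^(32+2+1) ≡ 1 (mod 71).
Result is 1, so (-14/71) = 1.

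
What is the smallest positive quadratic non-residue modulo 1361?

3

(2/1361) = +1, so 2 is a residue.
(3/1361) = −1, so 3 is the smallest positive non-residue mod 1361.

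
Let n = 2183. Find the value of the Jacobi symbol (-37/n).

0

First reduce: -37 ≡ 2146 (mod 2183).
Pull out 2: since 2183 ≡ 7 (mod 8), (2/2183) = +1.
Reciprocity: 1073 ≡ 1 and 2183 ≡ 3 (mod 4), so (1073/2183) = +(2183/1073).
Reduce top mod 1073: now compute (37/1073).
Reciprocity: 37 ≡ 1 and 1073 ≡ 1 (mod 4), so (37/1073) = +(1073/37).
Reduce top mod 37: now compute (0/37).
Top reduces to 0: gcd > 1, so the symbol is 0.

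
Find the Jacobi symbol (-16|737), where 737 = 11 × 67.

First reduce: -16 ≡ 721 (mod 737).
Reciprocity: 721 ≡ 1 and 737 ≡ 1 (mod 4), so (721/737) = +(737/721).
Reduce top mod 721: now compute (16/721).
Pull out 2^4: since 721 ≡ 1 (mod 8), (2/721) = +1, so (2/721)^4 = +1.
Reached (1/721) = 1. Collecting the sign flips along the way, the symbol is +1.

1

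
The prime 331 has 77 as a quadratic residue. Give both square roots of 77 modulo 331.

121, 210

Since 331 ≡ 3 (mod 4), a square root of 77 is 77^((331+1)/4) = 77^83 mod 331.
Repeated squaring: 77^2≡302, 77^4≡179, 77^8≡265, 77^16≡53, 77^32≡161, 77^64≡103 (mod 331).
77^83 = 77^(64+16+2+1) ≡ 121 (mod 331).
Check: 121² = 14641 ≡ 77 (mod 331). The two roots are 121 and 210.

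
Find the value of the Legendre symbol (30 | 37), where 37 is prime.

Euler's criterion: (30/37) ≡ 30^18 (mod 37).
30^2 ≡ 12 (mod 37)
30^4 ≡ 33 (mod 37)
30^8 ≡ 16 (mod 37)
30^16 ≡ 34 (mod 37)
30^18 = 30^(16+2) ≡ 1 (mod 37).
Result is 1, so (30/37) = 1.

1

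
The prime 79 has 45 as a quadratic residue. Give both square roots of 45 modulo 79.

Since 79 ≡ 3 (mod 4), a square root of 45 is 45^((79+1)/4) = 45^20 mod 79.
Repeated squaring: 45^2≡50, 45^4≡51, 45^8≡73, 45^16≡36 (mod 79).
45^20 = 45^(16+4) ≡ 19 (mod 79).
Check: 19² = 361 ≡ 45 (mod 79). The two roots are 19 and 60.

19, 60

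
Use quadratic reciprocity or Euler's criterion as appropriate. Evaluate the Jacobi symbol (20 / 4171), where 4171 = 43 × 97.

1

Pull out 2^2: since 4171 ≡ 3 (mod 8), (2/4171) = -1, so (2/4171)^2 = +1.
Reciprocity: 5 ≡ 1 and 4171 ≡ 3 (mod 4), so (5/4171) = +(4171/5).
Reduce top mod 5: now compute (1/5).
Reached (1/5) = 1. Collecting the sign flips along the way, the symbol is +1.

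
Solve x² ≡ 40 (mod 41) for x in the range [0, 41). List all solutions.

41 ≡ 1 (mod 4), so we find a root by search.
Trying successive values, 9² = 81 ≡ 40 (mod 41). The other root is 41 − 9 = 32.

9, 32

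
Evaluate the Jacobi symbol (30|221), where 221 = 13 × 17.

Pull out 2: since 221 ≡ 5 (mod 8), (2/221) = -1.
Reciprocity: 15 ≡ 3 and 221 ≡ 1 (mod 4), so (15/221) = +(221/15).
Reduce top mod 15: now compute (11/15).
Reciprocity: 11 ≡ 3 and 15 ≡ 3 (mod 4), so (11/15) = −(15/11).
Reduce top mod 11: now compute (4/11).
Pull out 2^2: since 11 ≡ 3 (mod 8), (2/11) = -1, so (2/11)^2 = +1.
Reached (1/11) = 1. Collecting the sign flips along the way, the symbol is +1.

1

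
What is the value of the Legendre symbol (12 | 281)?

Pull out 2^2: since 281 ≡ 1 (mod 8), (2/281) = +1, so (2/281)^2 = +1.
Reciprocity: 3 ≡ 3 and 281 ≡ 1 (mod 4), so (3/281) = +(281/3).
Reduce top mod 3: now compute (2/3).
Pull out 2: since 3 ≡ 3 (mod 8), (2/3) = -1.
Reached (1/3) = 1. Collecting the sign flips along the way, the symbol is -1.

-1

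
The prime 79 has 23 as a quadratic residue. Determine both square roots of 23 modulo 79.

24, 55

Since 79 ≡ 3 (mod 4), a square root of 23 is 23^((79+1)/4) = 23^20 mod 79.
Repeated squaring: 23^2≡55, 23^4≡23, 23^8≡55, 23^16≡23 (mod 79).
23^20 = 23^(16+4) ≡ 55 (mod 79).
Check: 55² = 3025 ≡ 23 (mod 79). The two roots are 24 and 55.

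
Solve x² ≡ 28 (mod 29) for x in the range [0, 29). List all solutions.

29 ≡ 1 (mod 4), so we find a root by search.
Trying successive values, 12² = 144 ≡ 28 (mod 29). The other root is 29 − 12 = 17.

12, 17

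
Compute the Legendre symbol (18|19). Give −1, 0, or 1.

Pull out 2: since 19 ≡ 3 (mod 8), (2/19) = -1.
Reciprocity: 9 ≡ 1 and 19 ≡ 3 (mod 4), so (9/19) = +(19/9).
Reduce top mod 9: now compute (1/9).
Reached (1/9) = 1. Collecting the sign flips along the way, the symbol is -1.

-1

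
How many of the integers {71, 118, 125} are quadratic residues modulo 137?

(71/137) = -1 → non-residue.
(118/137) = +1 → QR.
(125/137) = -1 → non-residue.
Total quadratic residues among the 3: 1.

1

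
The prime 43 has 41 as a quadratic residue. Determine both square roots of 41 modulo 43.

16, 27

Since 43 ≡ 3 (mod 4), a square root of 41 is 41^((43+1)/4) = 41^11 mod 43.
Repeated squaring: 41^2≡4, 41^4≡16, 41^8≡41 (mod 43).
41^11 = 41^(8+2+1) ≡ 16 (mod 43).
Check: 16² = 256 ≡ 41 (mod 43). The two roots are 16 and 27.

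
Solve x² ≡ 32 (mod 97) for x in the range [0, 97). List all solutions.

41, 56

97 ≡ 1 (mod 4), so we find a root by search.
Trying successive values, 41² = 1681 ≡ 32 (mod 97). The other root is 97 − 41 = 56.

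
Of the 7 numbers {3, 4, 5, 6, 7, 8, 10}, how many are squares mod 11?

3

(3/11) = +1 → QR.
(4/11) = +1 → QR.
(5/11) = +1 → QR.
(6/11) = -1 → non-residue.
(7/11) = -1 → non-residue.
(8/11) = -1 → non-residue.
(10/11) = -1 → non-residue.
Total quadratic residues among the 7: 3.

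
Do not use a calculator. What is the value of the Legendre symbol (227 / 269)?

Reciprocity: 227 ≡ 3 and 269 ≡ 1 (mod 4), so (227/269) = +(269/227).
Reduce top mod 227: now compute (42/227).
Pull out 2: since 227 ≡ 3 (mod 8), (2/227) = -1.
Reciprocity: 21 ≡ 1 and 227 ≡ 3 (mod 4), so (21/227) = +(227/21).
Reduce top mod 21: now compute (17/21).
Reciprocity: 17 ≡ 1 and 21 ≡ 1 (mod 4), so (17/21) = +(21/17).
Reduce top mod 17: now compute (4/17).
Pull out 2^2: since 17 ≡ 1 (mod 8), (2/17) = +1, so (2/17)^2 = +1.
Reached (1/17) = 1. Collecting the sign flips along the way, the symbol is -1.

-1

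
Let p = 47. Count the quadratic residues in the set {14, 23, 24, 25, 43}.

(14/47) = +1 → QR.
(23/47) = -1 → non-residue.
(24/47) = +1 → QR.
(25/47) = +1 → QR.
(43/47) = -1 → non-residue.
Total quadratic residues among the 5: 3.

3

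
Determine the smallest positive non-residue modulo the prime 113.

3

(2/113) = +1, so 2 is a residue.
(3/113) = −1, so 3 is the smallest positive non-residue mod 113.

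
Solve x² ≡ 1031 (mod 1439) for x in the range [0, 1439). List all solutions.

319, 1120

Since 1439 ≡ 3 (mod 4), a square root of 1031 is 1031^((1439+1)/4) = 1031^360 mod 1439.
Repeated squaring: 1031^2≡979, 1031^4≡67, 1031^8≡172, 1031^16≡804, 1031^32≡305, 1031^64≡929, 1031^128≡1080, 1031^256≡810 (mod 1439).
1031^360 = 1031^(256+64+32+8) ≡ 319 (mod 1439).
Check: 319² = 101761 ≡ 1031 (mod 1439). The two roots are 319 and 1120.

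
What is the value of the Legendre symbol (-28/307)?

-1

First reduce: -28 ≡ 279 (mod 307).
Reciprocity: 279 ≡ 3 and 307 ≡ 3 (mod 4), so (279/307) = −(307/279).
Reduce top mod 279: now compute (28/279).
Pull out 2^2: since 279 ≡ 7 (mod 8), (2/279) = +1, so (2/279)^2 = +1.
Reciprocity: 7 ≡ 3 and 279 ≡ 3 (mod 4), so (7/279) = −(279/7).
Reduce top mod 7: now compute (6/7).
Pull out 2: since 7 ≡ 7 (mod 8), (2/7) = +1.
Reciprocity: 3 ≡ 3 and 7 ≡ 3 (mod 4), so (3/7) = −(7/3).
Reduce top mod 3: now compute (1/3).
Reached (1/3) = 1. Collecting the sign flips along the way, the symbol is -1.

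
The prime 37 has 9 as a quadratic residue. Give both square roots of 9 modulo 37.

37 ≡ 1 (mod 4), so we find a root by search.
Trying successive values, 3² = 9 ≡ 9 (mod 37). The other root is 37 − 3 = 34.

3, 34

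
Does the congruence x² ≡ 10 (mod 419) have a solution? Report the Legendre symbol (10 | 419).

-1

Euler's criterion: (10/419) ≡ 10^209 (mod 419).
10^2 ≡ 100 (mod 419)
10^4 ≡ 363 (mod 419)
10^8 ≡ 203 (mod 419)
10^16 ≡ 147 (mod 419)
10^32 ≡ 240 (mod 419)
10^64 ≡ 197 (mod 419)
10^128 ≡ 261 (mod 419)
10^209 = 10^(128+64+16+1) ≡ 418 (mod 419).
Result is 418 ≡ −1, so (10/419) = −1.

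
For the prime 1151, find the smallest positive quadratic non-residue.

(2/1151) = +1, so 2 is a residue.
(3/1151) = +1, so 3 is a residue.
(4/1151) = +1, so 4 is a residue.
(5/1151) = +1, so 5 is a residue.
(6/1151) = +1, so 6 is a residue.
(7/1151) = +1, so 7 is a residue.
(8/1151) = +1, so 8 is a residue.
(9/1151) = +1, so 9 is a residue.
(10/1151) = +1, so 10 is a residue.
(11/1151) = +1, so 11 is a residue.
(12/1151) = +1, so 12 is a residue.
(13/1151) = −1, so 13 is the smallest positive non-residue mod 1151.

13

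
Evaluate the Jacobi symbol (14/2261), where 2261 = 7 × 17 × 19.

0

Pull out 2: since 2261 ≡ 5 (mod 8), (2/2261) = -1.
Reciprocity: 7 ≡ 3 and 2261 ≡ 1 (mod 4), so (7/2261) = +(2261/7).
Reduce top mod 7: now compute (0/7).
Top reduces to 0: gcd > 1, so the symbol is 0.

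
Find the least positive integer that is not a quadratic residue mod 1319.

(2/1319) = +1, so 2 is a residue.
(3/1319) = +1, so 3 is a residue.
(4/1319) = +1, so 4 is a residue.
(5/1319) = +1, so 5 is a residue.
(6/1319) = +1, so 6 is a residue.
(7/1319) = +1, so 7 is a residue.
(8/1319) = +1, so 8 is a residue.
(9/1319) = +1, so 9 is a residue.
(10/1319) = +1, so 10 is a residue.
(11/1319) = +1, so 11 is a residue.
(12/1319) = +1, so 12 is a residue.
(13/1319) = −1, so 13 is the smallest positive non-residue mod 1319.

13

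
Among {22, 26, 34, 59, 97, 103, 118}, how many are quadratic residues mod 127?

4

(22/127) = +1 → QR.
(26/127) = +1 → QR.
(34/127) = +1 → QR.
(59/127) = -1 → non-residue.
(97/127) = -1 → non-residue.
(103/127) = +1 → QR.
(118/127) = -1 → non-residue.
Total quadratic residues among the 7: 4.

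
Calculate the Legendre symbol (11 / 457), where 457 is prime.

Euler's criterion: (11/457) ≡ 11^228 (mod 457).
11^2 ≡ 121 (mod 457)
11^4 ≡ 17 (mod 457)
11^8 ≡ 289 (mod 457)
11^16 ≡ 347 (mod 457)
11^32 ≡ 218 (mod 457)
11^64 ≡ 453 (mod 457)
11^128 ≡ 16 (mod 457)
11^228 = 11^(128+64+32+4) ≡ 456 (mod 457).
Result is 456 ≡ −1, so (11/457) = −1.

-1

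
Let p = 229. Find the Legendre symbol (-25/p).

1

First reduce: -25 ≡ 204 (mod 229).
Pull out 2^2: since 229 ≡ 5 (mod 8), (2/229) = -1, so (2/229)^2 = +1.
Reciprocity: 51 ≡ 3 and 229 ≡ 1 (mod 4), so (51/229) = +(229/51).
Reduce top mod 51: now compute (25/51).
Reciprocity: 25 ≡ 1 and 51 ≡ 3 (mod 4), so (25/51) = +(51/25).
Reduce top mod 25: now compute (1/25).
Reached (1/25) = 1. Collecting the sign flips along the way, the symbol is +1.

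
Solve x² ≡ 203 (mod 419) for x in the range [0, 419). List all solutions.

56, 363

Since 419 ≡ 3 (mod 4), a square root of 203 is 203^((419+1)/4) = 203^105 mod 419.
Repeated squaring: 203^2≡147, 203^4≡240, 203^8≡197, 203^16≡261, 203^32≡243, 203^64≡389 (mod 419).
203^105 = 203^(64+32+8+1) ≡ 363 (mod 419).
Check: 363² = 131769 ≡ 203 (mod 419). The two roots are 56 and 363.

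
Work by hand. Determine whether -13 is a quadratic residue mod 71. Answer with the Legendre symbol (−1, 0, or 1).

1

Euler's criterion: (-13/71) ≡ 58^35 (mod 71).
58^2 ≡ 27 (mod 71)
58^4 ≡ 19 (mod 71)
58^8 ≡ 6 (mod 71)
58^16 ≡ 36 (mod 71)
58^32 ≡ 18 (mod 71)
58^35 = 58^(32+2+1) ≡ 1 (mod 71).
Result is 1, so (-13/71) = 1.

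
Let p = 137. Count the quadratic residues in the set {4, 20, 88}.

(4/137) = +1 → QR.
(20/137) = -1 → non-residue.
(88/137) = +1 → QR.
Total quadratic residues among the 3: 2.

2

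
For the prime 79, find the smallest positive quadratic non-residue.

(2/79) = +1, so 2 is a residue.
(3/79) = −1, so 3 is the smallest positive non-residue mod 79.

3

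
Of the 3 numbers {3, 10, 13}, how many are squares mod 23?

2

(3/23) = +1 → QR.
(10/23) = -1 → non-residue.
(13/23) = +1 → QR.
Total quadratic residues among the 3: 2.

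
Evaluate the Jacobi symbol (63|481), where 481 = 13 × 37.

-1

Reciprocity: 63 ≡ 3 and 481 ≡ 1 (mod 4), so (63/481) = +(481/63).
Reduce top mod 63: now compute (40/63).
Pull out 2^3: since 63 ≡ 7 (mod 8), (2/63) = +1, so (2/63)^3 = +1.
Reciprocity: 5 ≡ 1 and 63 ≡ 3 (mod 4), so (5/63) = +(63/5).
Reduce top mod 5: now compute (3/5).
Reciprocity: 3 ≡ 3 and 5 ≡ 1 (mod 4), so (3/5) = +(5/3).
Reduce top mod 3: now compute (2/3).
Pull out 2: since 3 ≡ 3 (mod 8), (2/3) = -1.
Reached (1/3) = 1. Collecting the sign flips along the way, the symbol is -1.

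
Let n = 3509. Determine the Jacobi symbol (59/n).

Reciprocity: 59 ≡ 3 and 3509 ≡ 1 (mod 4), so (59/3509) = +(3509/59).
Reduce top mod 59: now compute (28/59).
Pull out 2^2: since 59 ≡ 3 (mod 8), (2/59) = -1, so (2/59)^2 = +1.
Reciprocity: 7 ≡ 3 and 59 ≡ 3 (mod 4), so (7/59) = −(59/7).
Reduce top mod 7: now compute (3/7).
Reciprocity: 3 ≡ 3 and 7 ≡ 3 (mod 4), so (3/7) = −(7/3).
Reduce top mod 3: now compute (1/3).
Reached (1/3) = 1. Collecting the sign flips along the way, the symbol is +1.

1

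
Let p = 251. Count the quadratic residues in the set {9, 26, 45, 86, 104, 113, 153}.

5

(9/251) = +1 → QR.
(26/251) = -1 → non-residue.
(45/251) = +1 → QR.
(86/251) = +1 → QR.
(104/251) = -1 → non-residue.
(113/251) = +1 → QR.
(153/251) = +1 → QR.
Total quadratic residues among the 7: 5.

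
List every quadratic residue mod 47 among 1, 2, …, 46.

Square k = 1,…,23 (k and 47−k give the same square):
1²=1, 2²=4, 3²=9, 4²=16, 5²=25, 6²=36, 7²≡2, 8²≡17, 9²≡34, 10²≡6, 11²≡27, 12²≡3, 13²≡28, 14²≡8, 15²≡37, 16²≡21, 17²≡7, 18²≡42, 19²≡32, 20²≡24, 21²≡18, 22²≡14, 23²≡12 (mod 47).
So the quadratic residues mod 47 are {1, 2, 3, 4, 6, 7, 8, 9, 12, 14, 16, 17, 18, 21, 24, 25, 27, 28, 32, 34, 36, 37, 42}.

1 2 3 4 6 7 8 9 12 14 16 17 18 21 24 25 27 28 32 34 36 37 42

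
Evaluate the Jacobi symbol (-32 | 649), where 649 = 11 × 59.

First reduce: -32 ≡ 617 (mod 649).
Reciprocity: 617 ≡ 1 and 649 ≡ 1 (mod 4), so (617/649) = +(649/617).
Reduce top mod 617: now compute (32/617).
Pull out 2^5: since 617 ≡ 1 (mod 8), (2/617) = +1, so (2/617)^5 = +1.
Reached (1/617) = 1. Collecting the sign flips along the way, the symbol is +1.

1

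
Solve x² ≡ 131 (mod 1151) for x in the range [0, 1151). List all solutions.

Since 1151 ≡ 3 (mod 4), a square root of 131 is 131^((1151+1)/4) = 131^288 mod 1151.
Repeated squaring: 131^2≡1047, 131^4≡457, 131^8≡518, 131^16≡141, 131^32≡314, 131^64≡761, 131^128≡168, 131^256≡600 (mod 1151).
131^288 = 131^(256+32) ≡ 787 (mod 1151).
Check: 787² = 619369 ≡ 131 (mod 1151). The two roots are 364 and 787.

364, 787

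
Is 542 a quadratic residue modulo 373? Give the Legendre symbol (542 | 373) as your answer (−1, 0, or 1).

1

First reduce: 542 ≡ 169 (mod 373).
Reciprocity: 169 ≡ 1 and 373 ≡ 1 (mod 4), so (169/373) = +(373/169).
Reduce top mod 169: now compute (35/169).
Reciprocity: 35 ≡ 3 and 169 ≡ 1 (mod 4), so (35/169) = +(169/35).
Reduce top mod 35: now compute (29/35).
Reciprocity: 29 ≡ 1 and 35 ≡ 3 (mod 4), so (29/35) = +(35/29).
Reduce top mod 29: now compute (6/29).
Pull out 2: since 29 ≡ 5 (mod 8), (2/29) = -1.
Reciprocity: 3 ≡ 3 and 29 ≡ 1 (mod 4), so (3/29) = +(29/3).
Reduce top mod 3: now compute (2/3).
Pull out 2: since 3 ≡ 3 (mod 8), (2/3) = -1.
Reached (1/3) = 1. Collecting the sign flips along the way, the symbol is +1.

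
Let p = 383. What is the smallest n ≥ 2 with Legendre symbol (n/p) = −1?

5

(2/383) = +1, so 2 is a residue.
(3/383) = +1, so 3 is a residue.
(4/383) = +1, so 4 is a residue.
(5/383) = −1, so 5 is the smallest positive non-residue mod 383.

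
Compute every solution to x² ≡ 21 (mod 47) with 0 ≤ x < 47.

Since 47 ≡ 3 (mod 4), a square root of 21 is 21^((47+1)/4) = 21^12 mod 47.
Repeated squaring: 21^2≡18, 21^4≡42, 21^8≡25 (mod 47).
21^12 = 21^(8+4) ≡ 16 (mod 47).
Check: 16² = 256 ≡ 21 (mod 47). The two roots are 16 and 31.

16, 31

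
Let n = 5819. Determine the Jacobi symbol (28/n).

Pull out 2^2: since 5819 ≡ 3 (mod 8), (2/5819) = -1, so (2/5819)^2 = +1.
Reciprocity: 7 ≡ 3 and 5819 ≡ 3 (mod 4), so (7/5819) = −(5819/7).
Reduce top mod 7: now compute (2/7).
Pull out 2: since 7 ≡ 7 (mod 8), (2/7) = +1.
Reached (1/7) = 1. Collecting the sign flips along the way, the symbol is -1.

-1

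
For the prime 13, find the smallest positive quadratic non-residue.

2

(2/13) = −1, so 2 is the smallest positive non-residue mod 13.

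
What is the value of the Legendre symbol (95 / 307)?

-1

Reciprocity: 95 ≡ 3 and 307 ≡ 3 (mod 4), so (95/307) = −(307/95).
Reduce top mod 95: now compute (22/95).
Pull out 2: since 95 ≡ 7 (mod 8), (2/95) = +1.
Reciprocity: 11 ≡ 3 and 95 ≡ 3 (mod 4), so (11/95) = −(95/11).
Reduce top mod 11: now compute (7/11).
Reciprocity: 7 ≡ 3 and 11 ≡ 3 (mod 4), so (7/11) = −(11/7).
Reduce top mod 7: now compute (4/7).
Pull out 2^2: since 7 ≡ 7 (mod 8), (2/7) = +1, so (2/7)^2 = +1.
Reached (1/7) = 1. Collecting the sign flips along the way, the symbol is -1.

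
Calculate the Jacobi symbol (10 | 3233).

Pull out 2: since 3233 ≡ 1 (mod 8), (2/3233) = +1.
Reciprocity: 5 ≡ 1 and 3233 ≡ 1 (mod 4), so (5/3233) = +(3233/5).
Reduce top mod 5: now compute (3/5).
Reciprocity: 3 ≡ 3 and 5 ≡ 1 (mod 4), so (3/5) = +(5/3).
Reduce top mod 3: now compute (2/3).
Pull out 2: since 3 ≡ 3 (mod 8), (2/3) = -1.
Reached (1/3) = 1. Collecting the sign flips along the way, the symbol is -1.

-1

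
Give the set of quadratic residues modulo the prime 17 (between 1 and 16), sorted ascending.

Square k = 1,…,8 (k and 17−k give the same square):
1²=1, 2²=4, 3²=9, 4²=16, 5²≡8, 6²≡2, 7²≡15, 8²≡13 (mod 17).
So the quadratic residues mod 17 are {1, 2, 4, 8, 9, 13, 15, 16}.

1 2 4 8 9 13 15 16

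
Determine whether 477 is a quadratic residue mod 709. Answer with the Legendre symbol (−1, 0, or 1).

-1

Reciprocity: 477 ≡ 1 and 709 ≡ 1 (mod 4), so (477/709) = +(709/477).
Reduce top mod 477: now compute (232/477).
Pull out 2^3: since 477 ≡ 5 (mod 8), (2/477) = -1, so (2/477)^3 = -1.
Reciprocity: 29 ≡ 1 and 477 ≡ 1 (mod 4), so (29/477) = +(477/29).
Reduce top mod 29: now compute (13/29).
Reciprocity: 13 ≡ 1 and 29 ≡ 1 (mod 4), so (13/29) = +(29/13).
Reduce top mod 13: now compute (3/13).
Reciprocity: 3 ≡ 3 and 13 ≡ 1 (mod 4), so (3/13) = +(13/3).
Reduce top mod 3: now compute (1/3).
Reached (1/3) = 1. Collecting the sign flips along the way, the symbol is -1.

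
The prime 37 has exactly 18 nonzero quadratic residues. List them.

Square k = 1,…,18 (k and 37−k give the same square):
1²=1, 2²=4, 3²=9, 4²=16, 5²=25, 6²=36, 7²≡12, 8²≡27, 9²≡7, 10²≡26, 11²≡10, 12²≡33, 13²≡21, 14²≡11, 15²≡3, 16²≡34, 17²≡30, 18²≡28 (mod 37).
So the quadratic residues mod 37 are {1, 3, 4, 7, 9, 10, 11, 12, 16, 21, 25, 26, 27, 28, 30, 33, 34, 36}.

1,3,4,7,9,10,11,12,16,21,25,26,27,28,30,33,34,36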